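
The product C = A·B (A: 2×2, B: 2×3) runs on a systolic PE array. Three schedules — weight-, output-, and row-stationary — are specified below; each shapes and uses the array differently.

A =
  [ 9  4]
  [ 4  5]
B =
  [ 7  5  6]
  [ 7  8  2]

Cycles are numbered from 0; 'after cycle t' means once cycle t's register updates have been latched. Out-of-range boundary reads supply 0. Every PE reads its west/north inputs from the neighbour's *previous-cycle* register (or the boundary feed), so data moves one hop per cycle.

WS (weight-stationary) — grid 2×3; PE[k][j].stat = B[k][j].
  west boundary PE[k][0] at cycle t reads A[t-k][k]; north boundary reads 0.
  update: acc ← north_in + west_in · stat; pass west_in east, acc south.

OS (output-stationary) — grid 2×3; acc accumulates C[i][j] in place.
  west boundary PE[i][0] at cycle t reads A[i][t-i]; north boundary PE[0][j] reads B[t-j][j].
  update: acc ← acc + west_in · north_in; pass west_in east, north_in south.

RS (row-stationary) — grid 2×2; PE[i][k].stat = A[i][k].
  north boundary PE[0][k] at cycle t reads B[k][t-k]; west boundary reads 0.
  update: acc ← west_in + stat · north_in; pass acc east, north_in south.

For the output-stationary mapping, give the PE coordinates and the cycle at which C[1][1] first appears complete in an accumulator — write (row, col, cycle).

OS — PE[1][1] is where C[1][1] collects:
  [0] (1,1) acc=0 (h:0 v:0)
  [1] (1,1) acc=0 (h:0 v:0)
  [2] (1,1) acc=20 (h:4 v:5)
  [3] (1,1) acc=60 (h:5 v:8)

(row, col, cycle) = (1, 1, 3)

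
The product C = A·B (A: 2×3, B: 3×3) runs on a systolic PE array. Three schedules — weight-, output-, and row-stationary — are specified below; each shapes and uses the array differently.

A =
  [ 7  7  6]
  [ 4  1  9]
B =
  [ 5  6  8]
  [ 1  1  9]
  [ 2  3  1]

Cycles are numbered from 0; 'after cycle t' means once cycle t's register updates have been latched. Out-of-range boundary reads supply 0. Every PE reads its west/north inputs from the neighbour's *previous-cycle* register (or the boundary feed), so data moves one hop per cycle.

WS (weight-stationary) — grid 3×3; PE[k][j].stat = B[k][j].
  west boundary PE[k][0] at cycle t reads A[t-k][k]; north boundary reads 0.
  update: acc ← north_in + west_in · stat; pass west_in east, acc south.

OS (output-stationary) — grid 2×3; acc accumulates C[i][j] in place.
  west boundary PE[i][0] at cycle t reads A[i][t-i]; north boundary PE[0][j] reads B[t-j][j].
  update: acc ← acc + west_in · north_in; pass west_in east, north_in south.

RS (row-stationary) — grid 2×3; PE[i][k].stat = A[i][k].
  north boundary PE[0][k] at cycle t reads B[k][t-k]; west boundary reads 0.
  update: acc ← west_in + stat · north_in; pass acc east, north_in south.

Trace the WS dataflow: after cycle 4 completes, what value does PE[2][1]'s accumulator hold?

PE[2][1].acc = 52

Tracing WS — 3×3 array, target PE[2][1]:
  [0] (1,1) acc=0 (h:0 v:0)
  [0] (2,0) acc=0 (h:0 v:0)
  [0] (2,1) acc=0 (h:0 v:0)
  [1] (1,1) acc=0 (h:0 v:0)
  [1] (2,0) acc=0 (h:0 v:0)
  [1] (2,1) acc=0 (h:0 v:0)
  [2] (1,1) acc=49 (h:7 v:49)
  [2] (2,0) acc=54 (h:6 v:54)
  [2] (2,1) acc=0 (h:0 v:0)
  [3] (1,1) acc=25 (h:1 v:25)
  [3] (2,0) acc=39 (h:9 v:39)
  [3] (2,1) acc=67 (h:6 v:67)
  [4] (1,1) acc=0 (h:0 v:0)
  [4] (2,0) acc=0 (h:0 v:0)
  [4] (2,1) acc=52 (h:9 v:52)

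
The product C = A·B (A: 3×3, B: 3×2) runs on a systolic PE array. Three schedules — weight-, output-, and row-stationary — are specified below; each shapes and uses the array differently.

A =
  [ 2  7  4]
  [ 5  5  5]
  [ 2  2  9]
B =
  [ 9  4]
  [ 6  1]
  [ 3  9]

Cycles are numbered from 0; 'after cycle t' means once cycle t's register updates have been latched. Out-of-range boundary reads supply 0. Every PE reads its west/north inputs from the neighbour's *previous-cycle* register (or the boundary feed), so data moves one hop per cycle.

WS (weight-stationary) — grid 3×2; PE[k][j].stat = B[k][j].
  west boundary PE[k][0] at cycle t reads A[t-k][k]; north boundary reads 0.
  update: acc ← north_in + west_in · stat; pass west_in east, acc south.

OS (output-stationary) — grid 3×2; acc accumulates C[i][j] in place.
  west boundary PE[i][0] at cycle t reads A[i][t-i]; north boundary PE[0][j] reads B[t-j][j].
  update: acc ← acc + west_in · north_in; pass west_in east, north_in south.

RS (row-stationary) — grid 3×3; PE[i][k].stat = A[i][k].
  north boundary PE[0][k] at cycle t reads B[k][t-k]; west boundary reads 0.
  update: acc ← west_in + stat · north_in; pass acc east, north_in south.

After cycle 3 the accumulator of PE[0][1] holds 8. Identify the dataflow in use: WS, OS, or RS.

Under WS (3×2), PE[0][1]:
  step 0 · PE0,1: acc=0; fwd→0 fwd↓0
  step 1 · PE0,1: acc=8; fwd→2 fwd↓8
  step 2 · PE0,1: acc=20; fwd→5 fwd↓20
  step 3 · PE0,1: acc=8; fwd→2 fwd↓8
Under OS (3×2), PE[0][1]:
  step 0 · PE0,1: acc=0; fwd→0 fwd↓0
  step 1 · PE0,1: acc=8; fwd→2 fwd↓4
  step 2 · PE0,1: acc=15; fwd→7 fwd↓1
  step 3 · PE0,1: acc=51; fwd→4 fwd↓9
Under RS (3×3), PE[0][1]:
  step 0 · PE0,1: acc=0; fwd→0 fwd↓0
  step 1 · PE0,1: acc=60; fwd→60 fwd↓6
  step 2 · PE0,1: acc=15; fwd→15 fwd↓1
  step 3 · PE0,1: acc=0; fwd→0 fwd↓0

dataflow = WS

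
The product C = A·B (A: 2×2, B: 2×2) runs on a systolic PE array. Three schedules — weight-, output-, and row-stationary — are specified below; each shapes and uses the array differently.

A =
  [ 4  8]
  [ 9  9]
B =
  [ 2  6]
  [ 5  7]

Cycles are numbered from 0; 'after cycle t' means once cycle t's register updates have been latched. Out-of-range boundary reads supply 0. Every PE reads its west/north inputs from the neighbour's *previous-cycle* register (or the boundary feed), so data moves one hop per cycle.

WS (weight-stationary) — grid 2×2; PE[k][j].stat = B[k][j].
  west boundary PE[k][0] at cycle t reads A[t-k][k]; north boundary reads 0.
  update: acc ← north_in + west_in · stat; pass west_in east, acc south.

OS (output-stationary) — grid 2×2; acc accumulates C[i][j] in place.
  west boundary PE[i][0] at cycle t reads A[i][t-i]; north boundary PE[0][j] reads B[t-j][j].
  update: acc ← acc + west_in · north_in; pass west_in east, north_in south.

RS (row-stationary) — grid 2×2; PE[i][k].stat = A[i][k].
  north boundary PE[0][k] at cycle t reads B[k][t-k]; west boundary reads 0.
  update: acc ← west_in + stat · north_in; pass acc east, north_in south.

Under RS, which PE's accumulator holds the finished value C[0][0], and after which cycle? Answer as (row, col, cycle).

(row, col, cycle) = (0, 1, 1)

RS: C[0][0] accumulates in PE[0][1]:
  0: (0,1).acc=0  regs=<0,0>
  1: (0,1).acc=48  regs=<48,5>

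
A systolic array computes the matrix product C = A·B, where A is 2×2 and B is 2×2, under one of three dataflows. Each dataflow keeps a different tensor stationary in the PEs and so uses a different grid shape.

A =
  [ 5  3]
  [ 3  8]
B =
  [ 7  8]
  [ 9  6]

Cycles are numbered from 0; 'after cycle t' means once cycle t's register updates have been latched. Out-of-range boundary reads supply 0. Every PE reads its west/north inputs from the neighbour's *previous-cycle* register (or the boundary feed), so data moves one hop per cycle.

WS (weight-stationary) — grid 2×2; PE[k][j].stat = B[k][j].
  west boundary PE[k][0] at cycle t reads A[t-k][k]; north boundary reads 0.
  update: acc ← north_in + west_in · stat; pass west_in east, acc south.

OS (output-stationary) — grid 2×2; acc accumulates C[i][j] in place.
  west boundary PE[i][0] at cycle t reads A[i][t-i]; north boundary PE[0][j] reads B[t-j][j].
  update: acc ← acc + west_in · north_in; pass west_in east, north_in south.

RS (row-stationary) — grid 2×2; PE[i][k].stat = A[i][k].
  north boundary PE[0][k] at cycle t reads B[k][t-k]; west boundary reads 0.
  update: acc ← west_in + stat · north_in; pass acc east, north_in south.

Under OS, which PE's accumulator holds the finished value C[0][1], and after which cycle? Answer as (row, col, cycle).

OS: C[0][1] accumulates in PE[0][1]:
  t=0 PE[0][1]: acc=0 h=0 v=0
  t=1 PE[0][1]: acc=40 h=5 v=8
  t=2 PE[0][1]: acc=58 h=3 v=6

(row, col, cycle) = (0, 1, 2)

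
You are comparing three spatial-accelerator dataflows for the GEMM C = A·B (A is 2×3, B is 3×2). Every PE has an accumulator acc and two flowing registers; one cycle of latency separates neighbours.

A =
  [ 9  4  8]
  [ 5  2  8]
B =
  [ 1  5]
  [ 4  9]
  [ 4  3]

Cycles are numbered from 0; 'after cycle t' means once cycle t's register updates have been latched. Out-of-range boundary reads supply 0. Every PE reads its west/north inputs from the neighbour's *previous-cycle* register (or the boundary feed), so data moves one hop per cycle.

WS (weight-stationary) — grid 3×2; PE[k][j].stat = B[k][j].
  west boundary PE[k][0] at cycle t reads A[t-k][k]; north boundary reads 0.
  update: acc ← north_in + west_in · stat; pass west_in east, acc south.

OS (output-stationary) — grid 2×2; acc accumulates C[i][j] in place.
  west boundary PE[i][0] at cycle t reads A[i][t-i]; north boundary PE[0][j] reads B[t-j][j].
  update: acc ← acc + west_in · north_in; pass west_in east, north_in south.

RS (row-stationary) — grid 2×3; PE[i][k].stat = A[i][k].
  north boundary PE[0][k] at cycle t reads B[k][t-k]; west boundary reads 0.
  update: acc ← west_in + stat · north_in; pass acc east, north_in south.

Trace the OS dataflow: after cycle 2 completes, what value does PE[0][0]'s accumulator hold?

PE[0][0].acc = 57

OS (2×2). Following PE[0][0] plus its west/north inputs:
  after 0 — PE[0][0] acc=9, pass-E 9, pass-S 1
  after 1 — PE[0][0] acc=25, pass-E 4, pass-S 4
  after 2 — PE[0][0] acc=57, pass-E 8, pass-S 4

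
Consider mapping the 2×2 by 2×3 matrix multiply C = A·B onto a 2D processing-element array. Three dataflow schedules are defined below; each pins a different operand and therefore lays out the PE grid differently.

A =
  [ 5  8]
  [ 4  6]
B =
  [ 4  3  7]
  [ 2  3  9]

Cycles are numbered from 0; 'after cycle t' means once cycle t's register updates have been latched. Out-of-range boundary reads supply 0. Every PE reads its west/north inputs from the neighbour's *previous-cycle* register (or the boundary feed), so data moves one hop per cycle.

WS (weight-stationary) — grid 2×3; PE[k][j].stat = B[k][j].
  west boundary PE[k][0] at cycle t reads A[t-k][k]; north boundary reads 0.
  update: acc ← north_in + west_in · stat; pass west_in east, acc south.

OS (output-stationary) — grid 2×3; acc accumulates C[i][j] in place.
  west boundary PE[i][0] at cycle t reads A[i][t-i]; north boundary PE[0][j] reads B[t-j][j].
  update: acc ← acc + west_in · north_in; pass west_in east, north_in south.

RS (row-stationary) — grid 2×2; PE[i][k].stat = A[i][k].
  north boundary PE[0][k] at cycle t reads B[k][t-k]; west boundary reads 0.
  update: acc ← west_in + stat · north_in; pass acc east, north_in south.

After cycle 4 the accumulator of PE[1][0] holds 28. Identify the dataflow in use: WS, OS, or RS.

dataflow = OS

Under WS (2×3), PE[1][0]:
  t=0 PE[1][0]: acc=0 h=0 v=0
  t=1 PE[1][0]: acc=36 h=8 v=36
  t=2 PE[1][0]: acc=28 h=6 v=28
  t=3 PE[1][0]: acc=0 h=0 v=0
  t=4 PE[1][0]: acc=0 h=0 v=0
Under OS (2×3), PE[1][0]:
  t=0 PE[1][0]: acc=0 h=0 v=0
  t=1 PE[1][0]: acc=16 h=4 v=4
  t=2 PE[1][0]: acc=28 h=6 v=2
  t=3 PE[1][0]: acc=28 h=0 v=0
  t=4 PE[1][0]: acc=28 h=0 v=0
Under RS (2×2), PE[1][0]:
  t=0 PE[1][0]: acc=0 h=0 v=0
  t=1 PE[1][0]: acc=16 h=16 v=4
  t=2 PE[1][0]: acc=12 h=12 v=3
  t=3 PE[1][0]: acc=28 h=28 v=7
  t=4 PE[1][0]: acc=0 h=0 v=0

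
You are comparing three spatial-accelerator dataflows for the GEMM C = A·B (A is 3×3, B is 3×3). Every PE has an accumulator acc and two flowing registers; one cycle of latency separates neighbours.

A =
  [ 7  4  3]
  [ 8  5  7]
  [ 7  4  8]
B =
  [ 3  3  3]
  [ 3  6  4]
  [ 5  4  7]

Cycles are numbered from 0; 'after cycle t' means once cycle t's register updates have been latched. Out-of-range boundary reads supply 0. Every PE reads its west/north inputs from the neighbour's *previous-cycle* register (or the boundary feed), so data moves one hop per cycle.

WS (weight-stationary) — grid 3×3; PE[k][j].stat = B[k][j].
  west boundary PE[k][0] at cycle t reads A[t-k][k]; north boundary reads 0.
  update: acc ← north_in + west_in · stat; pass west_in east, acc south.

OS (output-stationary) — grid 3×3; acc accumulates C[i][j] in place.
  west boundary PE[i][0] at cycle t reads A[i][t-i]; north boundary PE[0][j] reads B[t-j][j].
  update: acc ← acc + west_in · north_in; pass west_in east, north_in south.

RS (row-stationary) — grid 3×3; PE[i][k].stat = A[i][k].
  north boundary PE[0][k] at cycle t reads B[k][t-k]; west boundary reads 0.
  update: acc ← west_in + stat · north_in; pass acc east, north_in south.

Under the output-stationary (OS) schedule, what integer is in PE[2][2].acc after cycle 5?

OS (3×3). Following PE[2][2] plus its west/north inputs:
  @0  [1,2]  acc 0  |  →0  ↓0
  @0  [2,1]  acc 0  |  →0  ↓0
  @0  [2,2]  acc 0  |  →0  ↓0
  @1  [1,2]  acc 0  |  →0  ↓0
  @1  [2,1]  acc 0  |  →0  ↓0
  @1  [2,2]  acc 0  |  →0  ↓0
  @2  [1,2]  acc 0  |  →0  ↓0
  @2  [2,1]  acc 0  |  →0  ↓0
  @2  [2,2]  acc 0  |  →0  ↓0
  @3  [1,2]  acc 24  |  →8  ↓3
  @3  [2,1]  acc 21  |  →7  ↓3
  @3  [2,2]  acc 0  |  →0  ↓0
  @4  [1,2]  acc 44  |  →5  ↓4
  @4  [2,1]  acc 45  |  →4  ↓6
  @4  [2,2]  acc 21  |  →7  ↓3
  @5  [1,2]  acc 93  |  →7  ↓7
  @5  [2,1]  acc 77  |  →8  ↓4
  @5  [2,2]  acc 37  |  →4  ↓4

PE[2][2].acc = 37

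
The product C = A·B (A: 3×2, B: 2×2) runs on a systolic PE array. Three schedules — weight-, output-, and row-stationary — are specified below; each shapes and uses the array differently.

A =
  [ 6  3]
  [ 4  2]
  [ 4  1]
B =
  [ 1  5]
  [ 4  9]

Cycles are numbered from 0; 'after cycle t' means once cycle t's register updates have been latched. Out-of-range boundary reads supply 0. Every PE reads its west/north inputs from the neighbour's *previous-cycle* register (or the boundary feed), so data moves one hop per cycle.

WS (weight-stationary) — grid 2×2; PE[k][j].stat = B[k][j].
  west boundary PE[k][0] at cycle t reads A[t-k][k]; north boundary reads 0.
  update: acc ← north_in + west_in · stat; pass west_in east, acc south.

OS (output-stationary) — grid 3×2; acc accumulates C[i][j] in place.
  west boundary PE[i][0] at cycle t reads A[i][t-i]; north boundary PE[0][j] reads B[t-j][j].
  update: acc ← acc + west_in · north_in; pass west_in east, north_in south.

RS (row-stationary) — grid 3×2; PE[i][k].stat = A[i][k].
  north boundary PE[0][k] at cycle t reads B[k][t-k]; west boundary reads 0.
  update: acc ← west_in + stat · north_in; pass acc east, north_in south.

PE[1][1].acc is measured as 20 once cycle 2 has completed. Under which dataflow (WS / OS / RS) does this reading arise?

Under WS (2×2), PE[1][1]:
  step 0 · PE1,1: acc=0; fwd→0 fwd↓0
  step 1 · PE1,1: acc=0; fwd→0 fwd↓0
  step 2 · PE1,1: acc=57; fwd→3 fwd↓57
Under OS (3×2), PE[1][1]:
  step 0 · PE1,1: acc=0; fwd→0 fwd↓0
  step 1 · PE1,1: acc=0; fwd→0 fwd↓0
  step 2 · PE1,1: acc=20; fwd→4 fwd↓5
Under RS (3×2), PE[1][1]:
  step 0 · PE1,1: acc=0; fwd→0 fwd↓0
  step 1 · PE1,1: acc=0; fwd→0 fwd↓0
  step 2 · PE1,1: acc=12; fwd→12 fwd↓4

dataflow = OS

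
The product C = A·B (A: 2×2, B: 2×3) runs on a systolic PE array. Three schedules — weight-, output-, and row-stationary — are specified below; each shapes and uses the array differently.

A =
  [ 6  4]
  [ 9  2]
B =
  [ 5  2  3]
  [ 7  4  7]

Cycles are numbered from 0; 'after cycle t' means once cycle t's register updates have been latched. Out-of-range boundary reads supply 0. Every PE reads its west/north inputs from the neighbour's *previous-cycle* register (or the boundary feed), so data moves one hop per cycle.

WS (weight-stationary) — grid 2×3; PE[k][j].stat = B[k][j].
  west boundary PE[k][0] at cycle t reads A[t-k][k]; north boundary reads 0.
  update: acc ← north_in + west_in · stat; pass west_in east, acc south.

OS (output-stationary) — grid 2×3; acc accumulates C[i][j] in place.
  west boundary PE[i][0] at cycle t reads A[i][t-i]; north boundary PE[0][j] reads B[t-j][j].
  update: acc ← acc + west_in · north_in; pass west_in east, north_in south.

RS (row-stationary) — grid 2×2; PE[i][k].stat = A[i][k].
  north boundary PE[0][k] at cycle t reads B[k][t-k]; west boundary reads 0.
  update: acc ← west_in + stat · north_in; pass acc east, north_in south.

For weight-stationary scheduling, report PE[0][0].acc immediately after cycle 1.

Tracing WS — 2×3 array, target PE[0][0]:
  c0 r0c0: 30 / 6 / 30
  c1 r0c0: 45 / 9 / 45

PE[0][0].acc = 45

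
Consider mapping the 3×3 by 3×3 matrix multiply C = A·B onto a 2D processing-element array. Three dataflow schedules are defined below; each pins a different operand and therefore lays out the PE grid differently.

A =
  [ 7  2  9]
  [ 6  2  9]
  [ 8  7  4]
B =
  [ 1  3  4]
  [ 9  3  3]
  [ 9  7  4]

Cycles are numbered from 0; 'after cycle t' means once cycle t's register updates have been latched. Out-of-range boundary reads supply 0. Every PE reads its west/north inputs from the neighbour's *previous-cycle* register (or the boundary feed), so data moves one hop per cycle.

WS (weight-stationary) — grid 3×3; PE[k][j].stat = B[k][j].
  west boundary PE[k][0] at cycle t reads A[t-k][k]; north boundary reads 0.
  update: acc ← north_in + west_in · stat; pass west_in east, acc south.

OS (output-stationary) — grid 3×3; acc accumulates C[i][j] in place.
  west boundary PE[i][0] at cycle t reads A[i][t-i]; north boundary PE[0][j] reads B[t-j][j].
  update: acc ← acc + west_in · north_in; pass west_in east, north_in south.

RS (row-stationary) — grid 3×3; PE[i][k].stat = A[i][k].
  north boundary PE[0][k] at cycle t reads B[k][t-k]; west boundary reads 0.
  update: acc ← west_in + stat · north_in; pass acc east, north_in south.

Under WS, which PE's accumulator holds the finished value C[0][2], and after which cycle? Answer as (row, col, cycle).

(row, col, cycle) = (2, 2, 4)

WS: C[0][2] accumulates in PE[2][2]:
  0: (2,2).acc=0  regs=<0,0>
  1: (2,2).acc=0  regs=<0,0>
  2: (2,2).acc=0  regs=<0,0>
  3: (2,2).acc=0  regs=<0,0>
  4: (2,2).acc=70  regs=<9,70>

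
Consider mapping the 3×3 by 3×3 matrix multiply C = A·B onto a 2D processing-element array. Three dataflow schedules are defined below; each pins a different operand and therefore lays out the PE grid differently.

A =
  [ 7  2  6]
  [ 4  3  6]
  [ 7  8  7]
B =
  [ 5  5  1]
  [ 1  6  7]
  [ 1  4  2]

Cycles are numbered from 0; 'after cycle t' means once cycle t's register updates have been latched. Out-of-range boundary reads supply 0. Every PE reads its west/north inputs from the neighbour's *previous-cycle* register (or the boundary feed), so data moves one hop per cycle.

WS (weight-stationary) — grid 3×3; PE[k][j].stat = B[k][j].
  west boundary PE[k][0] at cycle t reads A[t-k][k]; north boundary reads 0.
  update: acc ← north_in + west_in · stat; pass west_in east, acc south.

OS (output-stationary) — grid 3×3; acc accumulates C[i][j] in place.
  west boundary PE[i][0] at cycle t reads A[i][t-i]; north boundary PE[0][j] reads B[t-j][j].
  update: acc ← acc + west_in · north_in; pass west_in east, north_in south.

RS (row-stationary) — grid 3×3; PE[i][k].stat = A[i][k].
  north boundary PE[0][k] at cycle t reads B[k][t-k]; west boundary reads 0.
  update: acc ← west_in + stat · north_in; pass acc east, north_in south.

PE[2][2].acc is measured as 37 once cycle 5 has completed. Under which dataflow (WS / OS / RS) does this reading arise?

— WS: 3×3; PE[2][2] trace:
  c0 r2c2: 0 / 0 / 0
  c1 r2c2: 0 / 0 / 0
  c2 r2c2: 0 / 0 / 0
  c3 r2c2: 0 / 0 / 0
  c4 r2c2: 33 / 6 / 33
  c5 r2c2: 37 / 6 / 37
— OS: 3×3; PE[2][2] trace:
  c0 r2c2: 0 / 0 / 0
  c1 r2c2: 0 / 0 / 0
  c2 r2c2: 0 / 0 / 0
  c3 r2c2: 0 / 0 / 0
  c4 r2c2: 7 / 7 / 1
  c5 r2c2: 63 / 8 / 7
— RS: 3×3; PE[2][2] trace:
  c0 r2c2: 0 / 0 / 0
  c1 r2c2: 0 / 0 / 0
  c2 r2c2: 0 / 0 / 0
  c3 r2c2: 0 / 0 / 0
  c4 r2c2: 50 / 50 / 1
  c5 r2c2: 111 / 111 / 4

dataflow = WS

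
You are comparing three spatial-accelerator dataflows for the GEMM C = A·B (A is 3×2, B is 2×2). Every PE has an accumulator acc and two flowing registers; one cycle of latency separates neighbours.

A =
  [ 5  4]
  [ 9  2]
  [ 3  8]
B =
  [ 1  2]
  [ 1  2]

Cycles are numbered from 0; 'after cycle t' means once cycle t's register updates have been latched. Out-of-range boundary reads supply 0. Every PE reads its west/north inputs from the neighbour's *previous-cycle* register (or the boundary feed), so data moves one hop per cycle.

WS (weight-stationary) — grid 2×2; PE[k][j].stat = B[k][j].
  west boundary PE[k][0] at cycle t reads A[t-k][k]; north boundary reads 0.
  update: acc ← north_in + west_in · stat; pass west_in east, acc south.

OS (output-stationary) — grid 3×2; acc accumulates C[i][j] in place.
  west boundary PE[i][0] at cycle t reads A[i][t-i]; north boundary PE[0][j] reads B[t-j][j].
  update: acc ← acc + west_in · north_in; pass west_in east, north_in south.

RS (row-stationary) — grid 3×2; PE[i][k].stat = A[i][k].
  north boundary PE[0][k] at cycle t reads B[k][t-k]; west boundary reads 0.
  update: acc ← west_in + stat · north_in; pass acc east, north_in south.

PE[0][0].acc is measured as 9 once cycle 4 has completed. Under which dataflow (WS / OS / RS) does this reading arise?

— WS: 2×2; PE[0][0] trace:
  @0  [0,0]  acc 5  |  →5  ↓5
  @1  [0,0]  acc 9  |  →9  ↓9
  @2  [0,0]  acc 3  |  →3  ↓3
  @3  [0,0]  acc 0  |  →0  ↓0
  @4  [0,0]  acc 0  |  →0  ↓0
— OS: 3×2; PE[0][0] trace:
  @0  [0,0]  acc 5  |  →5  ↓1
  @1  [0,0]  acc 9  |  →4  ↓1
  @2  [0,0]  acc 9  |  →0  ↓0
  @3  [0,0]  acc 9  |  →0  ↓0
  @4  [0,0]  acc 9  |  →0  ↓0
— RS: 3×2; PE[0][0] trace:
  @0  [0,0]  acc 5  |  →5  ↓1
  @1  [0,0]  acc 10  |  →10  ↓2
  @2  [0,0]  acc 0  |  →0  ↓0
  @3  [0,0]  acc 0  |  →0  ↓0
  @4  [0,0]  acc 0  |  →0  ↓0

dataflow = OS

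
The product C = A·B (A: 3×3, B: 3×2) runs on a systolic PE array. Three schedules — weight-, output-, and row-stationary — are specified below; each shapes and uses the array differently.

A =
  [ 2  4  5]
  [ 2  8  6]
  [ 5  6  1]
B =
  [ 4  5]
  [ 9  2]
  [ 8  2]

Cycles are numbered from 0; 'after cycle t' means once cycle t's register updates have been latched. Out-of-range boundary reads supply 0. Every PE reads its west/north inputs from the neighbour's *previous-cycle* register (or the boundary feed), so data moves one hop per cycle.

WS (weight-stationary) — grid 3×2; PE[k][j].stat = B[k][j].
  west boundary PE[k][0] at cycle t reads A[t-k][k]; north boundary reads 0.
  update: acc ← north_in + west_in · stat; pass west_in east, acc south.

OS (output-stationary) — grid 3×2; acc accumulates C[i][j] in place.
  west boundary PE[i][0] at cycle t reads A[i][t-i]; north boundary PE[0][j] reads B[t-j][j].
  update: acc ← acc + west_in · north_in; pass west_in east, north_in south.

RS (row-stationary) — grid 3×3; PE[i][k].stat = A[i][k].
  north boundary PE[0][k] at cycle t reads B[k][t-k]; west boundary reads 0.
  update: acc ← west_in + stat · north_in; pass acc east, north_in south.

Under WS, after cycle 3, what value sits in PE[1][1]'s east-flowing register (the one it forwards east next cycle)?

register = 8

Tracing WS — 3×2 array, target PE[1][1]:
  [0] (0,1) acc=0 (h:0 v:0)
  [0] (1,0) acc=0 (h:0 v:0)
  [0] (1,1) acc=0 (h:0 v:0)
  [1] (0,1) acc=10 (h:2 v:10)
  [1] (1,0) acc=44 (h:4 v:44)
  [1] (1,1) acc=0 (h:0 v:0)
  [2] (0,1) acc=10 (h:2 v:10)
  [2] (1,0) acc=80 (h:8 v:80)
  [2] (1,1) acc=18 (h:4 v:18)
  [3] (0,1) acc=25 (h:5 v:25)
  [3] (1,0) acc=74 (h:6 v:74)
  [3] (1,1) acc=26 (h:8 v:26)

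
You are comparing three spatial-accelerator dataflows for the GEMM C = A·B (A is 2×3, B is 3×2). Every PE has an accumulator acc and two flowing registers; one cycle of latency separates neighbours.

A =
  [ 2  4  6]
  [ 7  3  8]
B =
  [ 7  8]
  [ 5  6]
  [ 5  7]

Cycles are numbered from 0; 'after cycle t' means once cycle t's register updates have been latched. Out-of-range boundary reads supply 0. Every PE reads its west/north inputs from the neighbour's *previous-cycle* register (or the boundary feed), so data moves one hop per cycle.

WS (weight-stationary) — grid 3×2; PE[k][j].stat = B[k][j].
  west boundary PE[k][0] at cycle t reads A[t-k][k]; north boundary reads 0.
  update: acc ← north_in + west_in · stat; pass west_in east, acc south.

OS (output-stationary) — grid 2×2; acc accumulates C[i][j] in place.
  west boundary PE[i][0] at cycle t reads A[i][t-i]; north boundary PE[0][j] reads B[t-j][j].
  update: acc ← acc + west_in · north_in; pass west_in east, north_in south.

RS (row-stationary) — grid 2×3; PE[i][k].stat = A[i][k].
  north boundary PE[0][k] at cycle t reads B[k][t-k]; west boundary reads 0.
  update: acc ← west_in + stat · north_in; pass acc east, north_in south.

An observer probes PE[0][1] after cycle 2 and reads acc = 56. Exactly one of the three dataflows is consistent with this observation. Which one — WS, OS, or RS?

WS [3×2] PE[0][1] across cycles:
  cycle 0: PE[0][1] → acc 0, east 0, south 0
  cycle 1: PE[0][1] → acc 16, east 2, south 16
  cycle 2: PE[0][1] → acc 56, east 7, south 56
OS [2×2] PE[0][1] across cycles:
  cycle 0: PE[0][1] → acc 0, east 0, south 0
  cycle 1: PE[0][1] → acc 16, east 2, south 8
  cycle 2: PE[0][1] → acc 40, east 4, south 6
RS [2×3] PE[0][1] across cycles:
  cycle 0: PE[0][1] → acc 0, east 0, south 0
  cycle 1: PE[0][1] → acc 34, east 34, south 5
  cycle 2: PE[0][1] → acc 40, east 40, south 6

dataflow = WS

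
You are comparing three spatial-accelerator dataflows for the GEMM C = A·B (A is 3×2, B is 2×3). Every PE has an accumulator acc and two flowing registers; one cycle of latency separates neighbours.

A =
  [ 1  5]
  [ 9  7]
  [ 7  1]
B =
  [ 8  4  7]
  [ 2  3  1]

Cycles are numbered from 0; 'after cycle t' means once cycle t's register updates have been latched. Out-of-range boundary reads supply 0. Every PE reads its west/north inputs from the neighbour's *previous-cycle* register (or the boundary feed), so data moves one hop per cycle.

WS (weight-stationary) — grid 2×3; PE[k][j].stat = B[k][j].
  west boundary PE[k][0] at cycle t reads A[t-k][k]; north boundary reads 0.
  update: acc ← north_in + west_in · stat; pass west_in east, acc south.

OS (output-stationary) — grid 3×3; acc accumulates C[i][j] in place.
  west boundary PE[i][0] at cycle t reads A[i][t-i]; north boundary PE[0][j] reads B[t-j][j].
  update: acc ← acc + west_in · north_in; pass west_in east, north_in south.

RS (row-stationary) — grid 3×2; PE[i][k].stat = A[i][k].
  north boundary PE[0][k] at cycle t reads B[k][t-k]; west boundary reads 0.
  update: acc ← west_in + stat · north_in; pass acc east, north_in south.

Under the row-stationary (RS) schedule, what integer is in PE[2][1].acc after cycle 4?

PE[2][1].acc = 31

RS (3×2). Following PE[2][1] plus its west/north inputs:
  cycle 0: PE[1][1] → acc 0, east 0, south 0
  cycle 0: PE[2][0] → acc 0, east 0, south 0
  cycle 0: PE[2][1] → acc 0, east 0, south 0
  cycle 1: PE[1][1] → acc 0, east 0, south 0
  cycle 1: PE[2][0] → acc 0, east 0, south 0
  cycle 1: PE[2][1] → acc 0, east 0, south 0
  cycle 2: PE[1][1] → acc 86, east 86, south 2
  cycle 2: PE[2][0] → acc 56, east 56, south 8
  cycle 2: PE[2][1] → acc 0, east 0, south 0
  cycle 3: PE[1][1] → acc 57, east 57, south 3
  cycle 3: PE[2][0] → acc 28, east 28, south 4
  cycle 3: PE[2][1] → acc 58, east 58, south 2
  cycle 4: PE[1][1] → acc 70, east 70, south 1
  cycle 4: PE[2][0] → acc 49, east 49, south 7
  cycle 4: PE[2][1] → acc 31, east 31, south 3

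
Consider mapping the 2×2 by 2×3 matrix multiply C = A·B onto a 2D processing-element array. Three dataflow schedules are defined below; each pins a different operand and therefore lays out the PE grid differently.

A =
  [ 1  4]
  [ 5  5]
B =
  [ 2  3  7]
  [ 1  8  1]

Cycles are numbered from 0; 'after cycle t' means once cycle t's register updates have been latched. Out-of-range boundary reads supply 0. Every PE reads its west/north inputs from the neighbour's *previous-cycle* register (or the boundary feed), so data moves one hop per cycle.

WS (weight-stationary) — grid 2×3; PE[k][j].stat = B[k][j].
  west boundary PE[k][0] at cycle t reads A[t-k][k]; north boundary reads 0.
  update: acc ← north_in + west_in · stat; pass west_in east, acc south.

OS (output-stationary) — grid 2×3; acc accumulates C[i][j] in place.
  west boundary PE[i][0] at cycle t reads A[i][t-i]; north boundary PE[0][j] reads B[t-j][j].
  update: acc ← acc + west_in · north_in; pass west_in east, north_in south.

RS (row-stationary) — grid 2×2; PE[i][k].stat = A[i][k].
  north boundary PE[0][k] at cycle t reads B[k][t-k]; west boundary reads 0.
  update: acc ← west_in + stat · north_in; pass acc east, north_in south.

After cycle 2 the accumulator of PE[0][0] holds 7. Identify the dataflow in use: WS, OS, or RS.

WS (2×3 grid), PE[0][0]:
  0: (0,0).acc=2  regs=<1,2>
  1: (0,0).acc=10  regs=<5,10>
  2: (0,0).acc=0  regs=<0,0>
OS (2×3 grid), PE[0][0]:
  0: (0,0).acc=2  regs=<1,2>
  1: (0,0).acc=6  regs=<4,1>
  2: (0,0).acc=6  regs=<0,0>
RS (2×2 grid), PE[0][0]:
  0: (0,0).acc=2  regs=<2,2>
  1: (0,0).acc=3  regs=<3,3>
  2: (0,0).acc=7  regs=<7,7>

dataflow = RS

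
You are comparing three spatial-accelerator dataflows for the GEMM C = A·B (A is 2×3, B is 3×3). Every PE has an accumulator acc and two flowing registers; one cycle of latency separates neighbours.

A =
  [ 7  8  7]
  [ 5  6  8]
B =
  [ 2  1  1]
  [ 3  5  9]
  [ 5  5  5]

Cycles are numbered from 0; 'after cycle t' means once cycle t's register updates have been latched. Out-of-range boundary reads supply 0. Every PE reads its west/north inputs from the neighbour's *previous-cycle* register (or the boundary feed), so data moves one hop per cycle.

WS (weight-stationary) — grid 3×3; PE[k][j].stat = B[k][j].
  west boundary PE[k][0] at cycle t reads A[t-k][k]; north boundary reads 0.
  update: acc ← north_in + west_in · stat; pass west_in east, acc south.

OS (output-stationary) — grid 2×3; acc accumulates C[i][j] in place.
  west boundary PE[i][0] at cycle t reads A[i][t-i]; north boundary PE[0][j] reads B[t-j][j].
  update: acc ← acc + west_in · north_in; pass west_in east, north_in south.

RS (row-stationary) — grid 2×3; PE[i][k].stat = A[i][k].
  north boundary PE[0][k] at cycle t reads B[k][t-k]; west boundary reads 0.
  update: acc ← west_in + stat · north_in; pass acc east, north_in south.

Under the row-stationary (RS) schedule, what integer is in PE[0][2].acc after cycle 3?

RS on a 2×3 grid — tracing PE[0][2] and its feeders:
  cycle 0: PE[0][1] → acc 0, east 0, south 0
  cycle 0: PE[0][2] → acc 0, east 0, south 0
  cycle 1: PE[0][1] → acc 38, east 38, south 3
  cycle 1: PE[0][2] → acc 0, east 0, south 0
  cycle 2: PE[0][1] → acc 47, east 47, south 5
  cycle 2: PE[0][2] → acc 73, east 73, south 5
  cycle 3: PE[0][1] → acc 79, east 79, south 9
  cycle 3: PE[0][2] → acc 82, east 82, south 5

PE[0][2].acc = 82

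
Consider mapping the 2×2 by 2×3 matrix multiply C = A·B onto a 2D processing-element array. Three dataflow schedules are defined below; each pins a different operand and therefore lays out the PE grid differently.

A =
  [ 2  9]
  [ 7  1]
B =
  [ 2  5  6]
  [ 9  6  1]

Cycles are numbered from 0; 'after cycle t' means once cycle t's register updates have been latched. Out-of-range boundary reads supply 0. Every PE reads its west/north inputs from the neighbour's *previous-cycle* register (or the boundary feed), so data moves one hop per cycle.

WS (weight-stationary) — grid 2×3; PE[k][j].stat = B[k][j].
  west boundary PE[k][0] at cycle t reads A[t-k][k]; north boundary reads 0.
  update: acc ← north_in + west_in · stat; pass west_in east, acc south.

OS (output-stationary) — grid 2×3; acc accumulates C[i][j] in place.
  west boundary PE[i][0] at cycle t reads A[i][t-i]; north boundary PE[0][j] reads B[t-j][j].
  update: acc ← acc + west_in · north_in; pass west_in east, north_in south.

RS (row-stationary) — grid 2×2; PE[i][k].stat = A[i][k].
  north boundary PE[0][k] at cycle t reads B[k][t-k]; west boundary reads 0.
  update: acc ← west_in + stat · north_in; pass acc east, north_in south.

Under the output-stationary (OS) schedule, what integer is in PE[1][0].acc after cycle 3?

PE[1][0].acc = 23

OS 2×3: PE[1][0] cycle-by-cycle (with neighbour feeds):
  [0] (0,0) acc=4 (h:2 v:2)
  [0] (1,0) acc=0 (h:0 v:0)
  [1] (0,0) acc=85 (h:9 v:9)
  [1] (1,0) acc=14 (h:7 v:2)
  [2] (0,0) acc=85 (h:0 v:0)
  [2] (1,0) acc=23 (h:1 v:9)
  [3] (0,0) acc=85 (h:0 v:0)
  [3] (1,0) acc=23 (h:0 v:0)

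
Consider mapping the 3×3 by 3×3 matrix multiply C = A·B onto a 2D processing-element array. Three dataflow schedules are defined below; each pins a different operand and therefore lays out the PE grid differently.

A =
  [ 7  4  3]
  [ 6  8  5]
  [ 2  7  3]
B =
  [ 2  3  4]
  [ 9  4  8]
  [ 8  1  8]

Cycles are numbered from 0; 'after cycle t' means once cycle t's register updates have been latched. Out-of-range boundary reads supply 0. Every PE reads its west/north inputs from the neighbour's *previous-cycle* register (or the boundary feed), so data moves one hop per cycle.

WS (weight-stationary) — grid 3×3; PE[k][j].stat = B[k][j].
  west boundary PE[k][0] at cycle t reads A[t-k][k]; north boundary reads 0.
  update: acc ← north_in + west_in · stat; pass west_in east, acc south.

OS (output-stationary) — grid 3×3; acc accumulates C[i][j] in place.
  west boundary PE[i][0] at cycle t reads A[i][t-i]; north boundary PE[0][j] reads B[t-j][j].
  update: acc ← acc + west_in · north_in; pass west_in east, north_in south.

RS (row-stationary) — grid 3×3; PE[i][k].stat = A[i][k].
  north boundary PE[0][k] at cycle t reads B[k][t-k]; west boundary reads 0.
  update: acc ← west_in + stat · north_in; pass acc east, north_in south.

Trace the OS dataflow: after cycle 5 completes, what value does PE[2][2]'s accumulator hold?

OS 3×3: PE[2][2] cycle-by-cycle (with neighbour feeds):
  t=0 PE[1][2]: acc=0 h=0 v=0
  t=0 PE[2][1]: acc=0 h=0 v=0
  t=0 PE[2][2]: acc=0 h=0 v=0
  t=1 PE[1][2]: acc=0 h=0 v=0
  t=1 PE[2][1]: acc=0 h=0 v=0
  t=1 PE[2][2]: acc=0 h=0 v=0
  t=2 PE[1][2]: acc=0 h=0 v=0
  t=2 PE[2][1]: acc=0 h=0 v=0
  t=2 PE[2][2]: acc=0 h=0 v=0
  t=3 PE[1][2]: acc=24 h=6 v=4
  t=3 PE[2][1]: acc=6 h=2 v=3
  t=3 PE[2][2]: acc=0 h=0 v=0
  t=4 PE[1][2]: acc=88 h=8 v=8
  t=4 PE[2][1]: acc=34 h=7 v=4
  t=4 PE[2][2]: acc=8 h=2 v=4
  t=5 PE[1][2]: acc=128 h=5 v=8
  t=5 PE[2][1]: acc=37 h=3 v=1
  t=5 PE[2][2]: acc=64 h=7 v=8

PE[2][2].acc = 64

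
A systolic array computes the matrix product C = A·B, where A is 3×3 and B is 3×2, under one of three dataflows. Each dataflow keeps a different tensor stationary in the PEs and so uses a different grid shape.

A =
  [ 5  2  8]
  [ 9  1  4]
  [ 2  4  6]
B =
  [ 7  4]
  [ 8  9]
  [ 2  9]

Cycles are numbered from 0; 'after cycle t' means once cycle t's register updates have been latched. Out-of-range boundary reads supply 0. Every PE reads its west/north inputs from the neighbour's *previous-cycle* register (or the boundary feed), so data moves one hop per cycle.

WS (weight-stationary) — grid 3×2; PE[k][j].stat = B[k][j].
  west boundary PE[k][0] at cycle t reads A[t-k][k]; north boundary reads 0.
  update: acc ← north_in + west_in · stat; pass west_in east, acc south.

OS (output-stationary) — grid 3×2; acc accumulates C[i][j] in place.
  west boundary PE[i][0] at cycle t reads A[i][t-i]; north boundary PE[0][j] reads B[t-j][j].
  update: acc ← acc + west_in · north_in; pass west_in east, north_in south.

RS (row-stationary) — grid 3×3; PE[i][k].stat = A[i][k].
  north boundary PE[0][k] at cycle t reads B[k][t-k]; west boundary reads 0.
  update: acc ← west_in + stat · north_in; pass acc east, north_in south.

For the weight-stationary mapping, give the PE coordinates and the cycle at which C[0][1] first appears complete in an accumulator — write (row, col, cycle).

WS — PE[2][1] is where C[0][1] collects:
  [0] (2,1) acc=0 (h:0 v:0)
  [1] (2,1) acc=0 (h:0 v:0)
  [2] (2,1) acc=0 (h:0 v:0)
  [3] (2,1) acc=110 (h:8 v:110)

(row, col, cycle) = (2, 1, 3)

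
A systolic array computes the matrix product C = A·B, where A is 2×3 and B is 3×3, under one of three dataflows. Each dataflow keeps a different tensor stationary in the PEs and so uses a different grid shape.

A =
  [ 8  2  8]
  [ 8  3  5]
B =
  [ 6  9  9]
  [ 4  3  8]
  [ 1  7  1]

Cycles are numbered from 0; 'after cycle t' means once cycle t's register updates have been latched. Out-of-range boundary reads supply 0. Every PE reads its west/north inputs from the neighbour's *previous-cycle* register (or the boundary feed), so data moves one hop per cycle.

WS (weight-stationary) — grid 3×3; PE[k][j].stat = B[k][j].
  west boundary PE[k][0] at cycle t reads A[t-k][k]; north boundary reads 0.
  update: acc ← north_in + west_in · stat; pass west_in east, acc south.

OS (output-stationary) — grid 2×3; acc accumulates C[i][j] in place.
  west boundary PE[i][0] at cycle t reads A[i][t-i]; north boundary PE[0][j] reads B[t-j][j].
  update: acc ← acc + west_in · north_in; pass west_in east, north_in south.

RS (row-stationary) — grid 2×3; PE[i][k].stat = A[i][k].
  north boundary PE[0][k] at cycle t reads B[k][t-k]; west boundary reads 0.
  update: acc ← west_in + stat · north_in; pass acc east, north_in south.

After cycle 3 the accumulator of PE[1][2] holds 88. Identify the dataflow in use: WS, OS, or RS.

dataflow = WS

WS (3×3 grid), PE[1][2]:
  cycle 0: PE[1][2] → acc 0, east 0, south 0
  cycle 1: PE[1][2] → acc 0, east 0, south 0
  cycle 2: PE[1][2] → acc 0, east 0, south 0
  cycle 3: PE[1][2] → acc 88, east 2, south 88
OS (2×3 grid), PE[1][2]:
  cycle 0: PE[1][2] → acc 0, east 0, south 0
  cycle 1: PE[1][2] → acc 0, east 0, south 0
  cycle 2: PE[1][2] → acc 0, east 0, south 0
  cycle 3: PE[1][2] → acc 72, east 8, south 9
RS (2×3 grid), PE[1][2]:
  cycle 0: PE[1][2] → acc 0, east 0, south 0
  cycle 1: PE[1][2] → acc 0, east 0, south 0
  cycle 2: PE[1][2] → acc 0, east 0, south 0
  cycle 3: PE[1][2] → acc 65, east 65, south 1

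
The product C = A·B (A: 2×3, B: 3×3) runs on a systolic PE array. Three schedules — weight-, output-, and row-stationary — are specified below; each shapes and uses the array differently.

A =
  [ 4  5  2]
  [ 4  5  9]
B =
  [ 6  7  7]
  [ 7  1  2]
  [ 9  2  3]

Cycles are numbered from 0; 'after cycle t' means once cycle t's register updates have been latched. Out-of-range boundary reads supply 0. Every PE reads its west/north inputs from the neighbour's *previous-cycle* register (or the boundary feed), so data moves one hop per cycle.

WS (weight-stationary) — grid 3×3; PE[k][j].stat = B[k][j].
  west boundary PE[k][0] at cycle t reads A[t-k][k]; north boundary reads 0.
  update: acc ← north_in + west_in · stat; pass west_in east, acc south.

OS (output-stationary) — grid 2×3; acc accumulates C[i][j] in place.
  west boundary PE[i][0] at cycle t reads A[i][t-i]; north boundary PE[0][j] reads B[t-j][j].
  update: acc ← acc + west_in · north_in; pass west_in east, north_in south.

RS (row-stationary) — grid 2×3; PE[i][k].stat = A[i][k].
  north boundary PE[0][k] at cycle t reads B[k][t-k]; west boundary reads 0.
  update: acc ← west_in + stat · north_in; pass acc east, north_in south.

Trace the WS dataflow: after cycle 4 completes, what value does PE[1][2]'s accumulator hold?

PE[1][2].acc = 38

WS (3×3). Following PE[1][2] plus its west/north inputs:
  after 0 — PE[0][2] acc=0, pass-E 0, pass-S 0
  after 0 — PE[1][1] acc=0, pass-E 0, pass-S 0
  after 0 — PE[1][2] acc=0, pass-E 0, pass-S 0
  after 1 — PE[0][2] acc=0, pass-E 0, pass-S 0
  after 1 — PE[1][1] acc=0, pass-E 0, pass-S 0
  after 1 — PE[1][2] acc=0, pass-E 0, pass-S 0
  after 2 — PE[0][2] acc=28, pass-E 4, pass-S 28
  after 2 — PE[1][1] acc=33, pass-E 5, pass-S 33
  after 2 — PE[1][2] acc=0, pass-E 0, pass-S 0
  after 3 — PE[0][2] acc=28, pass-E 4, pass-S 28
  after 3 — PE[1][1] acc=33, pass-E 5, pass-S 33
  after 3 — PE[1][2] acc=38, pass-E 5, pass-S 38
  after 4 — PE[0][2] acc=0, pass-E 0, pass-S 0
  after 4 — PE[1][1] acc=0, pass-E 0, pass-S 0
  after 4 — PE[1][2] acc=38, pass-E 5, pass-S 38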